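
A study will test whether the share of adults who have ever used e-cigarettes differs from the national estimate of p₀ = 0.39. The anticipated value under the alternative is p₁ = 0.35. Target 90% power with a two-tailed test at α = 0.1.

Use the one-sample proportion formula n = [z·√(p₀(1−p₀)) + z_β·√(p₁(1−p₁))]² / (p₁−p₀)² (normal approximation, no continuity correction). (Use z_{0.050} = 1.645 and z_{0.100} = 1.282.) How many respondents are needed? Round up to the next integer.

n = [z_{α/2}·√(p₀q₀) + z_β·√(p₁q₁)]² / (p₁ − p₀)²
  = [1.645·√(0.39·0.61) + 1.282·√(0.35·0.65)]² / (-0.04)²
  = [1.645·0.4877 + 1.282·0.4770]² / 0.0016
  = [1.4138]² / 0.0016
  = 1249.31
Round up → n = 1250.

n = 1250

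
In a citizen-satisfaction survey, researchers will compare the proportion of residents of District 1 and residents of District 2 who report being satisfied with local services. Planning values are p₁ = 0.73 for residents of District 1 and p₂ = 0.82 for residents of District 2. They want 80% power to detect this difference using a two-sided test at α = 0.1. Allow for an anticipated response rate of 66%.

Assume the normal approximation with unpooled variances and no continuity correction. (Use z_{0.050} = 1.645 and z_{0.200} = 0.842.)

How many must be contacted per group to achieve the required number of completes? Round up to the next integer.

n = (z_{α/2} + z_β)² · [p₁(1−p₁) + p₂(1−p₂)] / (p₁ − p₂)²
  = (1.645 + 0.842)² · (0.73·0.27 + 0.82·0.18) / (-0.09)²
  = (2.487)² · (0.1971 + 0.1476) / 0.0081
  = 6.1852 · 0.3447 / 0.0081
  = 263.21
Adjust for 66% response: 263.21 / 0.66 = 398.81.
Round up → n = 399 per group.

n = 399 per group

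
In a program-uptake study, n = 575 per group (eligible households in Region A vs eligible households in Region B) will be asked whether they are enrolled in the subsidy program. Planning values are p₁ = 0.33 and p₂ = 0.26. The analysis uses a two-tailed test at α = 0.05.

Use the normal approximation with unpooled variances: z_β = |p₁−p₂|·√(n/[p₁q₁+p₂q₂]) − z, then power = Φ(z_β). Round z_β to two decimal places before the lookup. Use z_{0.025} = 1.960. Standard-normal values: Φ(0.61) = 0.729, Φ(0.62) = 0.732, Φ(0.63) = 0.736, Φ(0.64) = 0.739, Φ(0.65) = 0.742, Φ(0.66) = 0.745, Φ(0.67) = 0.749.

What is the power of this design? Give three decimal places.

Power ≈ 0.742

z_β = |p₁−p₂|·√(n/[p₁q₁+p₂q₂]) − z_{α/2}
    = 0.07 · √(575/0.4135) − 1.960
    = 0.07 · 37.2903 − 1.960
    = 2.6103 − 1.960 = 0.6503 → 0.65
Power = Φ(0.65) = 0.742.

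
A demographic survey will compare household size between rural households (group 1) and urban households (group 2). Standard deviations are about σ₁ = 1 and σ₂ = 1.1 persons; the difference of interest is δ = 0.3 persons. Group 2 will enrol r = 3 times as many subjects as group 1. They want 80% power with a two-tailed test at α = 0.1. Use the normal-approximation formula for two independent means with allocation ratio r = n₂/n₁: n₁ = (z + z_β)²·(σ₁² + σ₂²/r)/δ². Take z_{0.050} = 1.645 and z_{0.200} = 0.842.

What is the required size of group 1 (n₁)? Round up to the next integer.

n₁ = 97

n₁ = (z_{α/2} + z_β)² · (σ₁² + σ₂²/r) / δ²
   = (1.645 + 0.842)² · (1² + 1.1²/3) / 0.3²
   = 6.1852 · (1 + 0.40333) / 0.09
   = 6.1852 · 1.4033 / 0.09
   = 96.44
Round up → n₁ = 97; n₂ = r·n₁ = 3 × 97 = 291.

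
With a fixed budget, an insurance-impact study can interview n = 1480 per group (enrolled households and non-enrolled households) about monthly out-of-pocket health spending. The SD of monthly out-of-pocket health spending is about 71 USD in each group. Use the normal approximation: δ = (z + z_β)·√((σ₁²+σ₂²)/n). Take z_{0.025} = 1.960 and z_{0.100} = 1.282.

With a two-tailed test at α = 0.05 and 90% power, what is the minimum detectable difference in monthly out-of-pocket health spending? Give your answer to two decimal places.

δ = (z_{α/2} + z_β) · √((σ₁²+σ₂²)/n)
  = (1.960 + 1.282) · √(10082/1480)
  = 3.242 · √6.8122
  = 3.242 · 2.6100
  = 8.4617

Minimum detectable difference ≈ 8.46 USD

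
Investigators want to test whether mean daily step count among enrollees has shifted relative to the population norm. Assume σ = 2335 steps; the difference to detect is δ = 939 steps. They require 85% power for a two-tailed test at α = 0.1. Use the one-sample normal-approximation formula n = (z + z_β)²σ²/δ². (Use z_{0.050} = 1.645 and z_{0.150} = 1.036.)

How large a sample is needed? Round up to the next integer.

n = (z_{α/2} + z_β)² · σ² / δ²
  = (1.645 + 1.036)² · 2335² / 939²
  = 7.1878 · 5452225 / 881721
  = 44.45
Round up → n = 45.

n = 45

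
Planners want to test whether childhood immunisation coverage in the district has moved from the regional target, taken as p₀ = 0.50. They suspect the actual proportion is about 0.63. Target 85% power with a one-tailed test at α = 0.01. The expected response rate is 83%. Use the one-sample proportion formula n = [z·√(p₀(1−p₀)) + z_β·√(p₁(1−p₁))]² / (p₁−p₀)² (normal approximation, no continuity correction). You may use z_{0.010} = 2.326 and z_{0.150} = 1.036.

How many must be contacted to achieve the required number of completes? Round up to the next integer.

n = [z_α·√(p₀q₀) + z_β·√(p₁q₁)]² / (p₁ − p₀)²
  = [2.326·√(0.50·0.50) + 1.036·√(0.63·0.37)]² / (0.13)²
  = [2.326·0.5000 + 1.036·0.4828]² / 0.0169
  = [1.6632]² / 0.0169
  = 163.68
Adjust for 83% response: 163.68 / 0.83 = 197.20.
Round up → n = 198.

n = 198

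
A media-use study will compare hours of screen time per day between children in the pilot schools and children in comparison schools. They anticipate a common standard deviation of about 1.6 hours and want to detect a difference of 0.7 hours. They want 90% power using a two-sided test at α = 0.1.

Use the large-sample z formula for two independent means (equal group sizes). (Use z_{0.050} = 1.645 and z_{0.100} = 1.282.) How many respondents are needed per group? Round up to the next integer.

n = (z_{α/2} + z_β)² · (σ₁² + σ₂²) / δ²
  = (1.645 + 1.282)² · (2·1.6² = 5.12) / 0.7²
  = 8.5673 · 5.12 / 0.49
  = 89.52
Round up → n = 90 per group.

n = 90 per group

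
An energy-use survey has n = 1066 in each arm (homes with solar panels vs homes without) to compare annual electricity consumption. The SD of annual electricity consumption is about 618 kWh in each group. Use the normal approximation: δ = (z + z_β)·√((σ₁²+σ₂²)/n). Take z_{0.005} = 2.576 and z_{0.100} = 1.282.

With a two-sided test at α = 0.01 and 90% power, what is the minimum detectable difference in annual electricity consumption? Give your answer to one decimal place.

δ = (z_{α/2} + z_β) · √((σ₁²+σ₂²)/n)
  = (2.576 + 1.282) · √(763848/1066)
  = 3.858 · √716.5553
  = 3.858 · 26.7686
  = 103.2731

Minimum detectable difference ≈ 103.3 kWh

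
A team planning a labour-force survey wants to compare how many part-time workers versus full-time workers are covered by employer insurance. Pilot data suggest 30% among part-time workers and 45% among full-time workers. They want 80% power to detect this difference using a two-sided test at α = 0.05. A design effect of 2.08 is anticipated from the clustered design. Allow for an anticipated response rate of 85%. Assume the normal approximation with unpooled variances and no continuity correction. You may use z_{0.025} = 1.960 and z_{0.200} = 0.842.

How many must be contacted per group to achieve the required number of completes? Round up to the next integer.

n = (z_{α/2} + z_β)² · [p₁(1−p₁) + p₂(1−p₂)] / (p₁ − p₂)²
  = (1.960 + 0.842)² · (0.30·0.70 + 0.45·0.55) / (-0.15)²
  = (2.802)² · (0.2100 + 0.2475) / 0.0225
  = 7.8512 · 0.4575 / 0.0225
  = 159.64
Design effect: 2.08 × 159.64 = 332.05.
Adjust for 85% response: 332.05 / 0.85 = 390.65.
Round up → n = 391 per group.

n = 391 per group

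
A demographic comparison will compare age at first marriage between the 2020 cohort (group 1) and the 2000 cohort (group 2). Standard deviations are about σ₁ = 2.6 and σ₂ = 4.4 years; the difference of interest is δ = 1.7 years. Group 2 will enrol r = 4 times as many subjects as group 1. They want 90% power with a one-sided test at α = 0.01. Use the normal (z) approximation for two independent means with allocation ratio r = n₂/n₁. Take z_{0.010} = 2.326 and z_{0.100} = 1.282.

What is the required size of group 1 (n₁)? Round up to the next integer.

n₁ = 53

n₁ = (z_α + z_β)² · (σ₁² + σ₂²/r) / δ²
   = (2.326 + 1.282)² · (2.6² + 4.4²/4) / 1.7²
   = 13.0177 · (6.76 + 4.84) / 2.89
   = 13.0177 · 11.6 / 2.89
   = 52.25
Round up → n₁ = 53; n₂ = r·n₁ = 4 × 53 = 212.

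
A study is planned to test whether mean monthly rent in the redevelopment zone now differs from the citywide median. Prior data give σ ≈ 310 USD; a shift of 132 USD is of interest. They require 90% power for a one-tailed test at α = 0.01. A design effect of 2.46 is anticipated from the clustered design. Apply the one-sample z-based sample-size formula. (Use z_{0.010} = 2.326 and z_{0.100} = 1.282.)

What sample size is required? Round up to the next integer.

n = (z_α + z_β)² · σ² / δ²
  = (2.326 + 1.282)² · 310² / 132²
  = 13.0177 · 96100 / 17424
  = 71.80
Design effect: 2.46 × 71.80 = 176.62.
Round up → n = 177.

n = 177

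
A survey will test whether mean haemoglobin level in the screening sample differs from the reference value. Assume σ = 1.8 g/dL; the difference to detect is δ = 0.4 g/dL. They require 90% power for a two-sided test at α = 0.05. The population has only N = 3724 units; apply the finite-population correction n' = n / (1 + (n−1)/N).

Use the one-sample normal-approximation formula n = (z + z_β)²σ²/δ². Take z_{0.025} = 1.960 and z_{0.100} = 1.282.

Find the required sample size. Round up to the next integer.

n = (z_{α/2} + z_β)² · σ² / δ²
  = (1.960 + 1.282)² · 1.8² / 0.4²
  = 10.5106 · 3.24 / 0.16
  = 212.84
Finite-population correction (N = 3724): 212.84 / (1 + (212.84 − 1)/3724) = 201.38.
Round up → n = 202.

n = 202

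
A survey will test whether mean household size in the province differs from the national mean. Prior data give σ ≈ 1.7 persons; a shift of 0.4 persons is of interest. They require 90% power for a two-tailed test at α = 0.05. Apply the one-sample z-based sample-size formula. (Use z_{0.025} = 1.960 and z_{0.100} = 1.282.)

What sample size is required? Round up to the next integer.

n = (z_{α/2} + z_β)² · σ² / δ²
  = (1.960 + 1.282)² · 1.7² / 0.4²
  = 10.5106 · 2.89 / 0.16
  = 189.85
Round up → n = 190.

n = 190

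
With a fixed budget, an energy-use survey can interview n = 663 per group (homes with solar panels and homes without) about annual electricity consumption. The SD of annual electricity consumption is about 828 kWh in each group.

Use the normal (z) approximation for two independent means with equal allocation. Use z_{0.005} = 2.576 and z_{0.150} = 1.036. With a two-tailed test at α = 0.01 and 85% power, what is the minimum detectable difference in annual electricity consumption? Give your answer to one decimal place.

δ = (z_{α/2} + z_β) · √((σ₁²+σ₂²)/n)
  = (2.576 + 1.036) · √(1371168/663)
  = 3.612 · √2068.1
  = 3.612 · 45.4767
  = 164.2617

Minimum detectable difference ≈ 164.3 kWh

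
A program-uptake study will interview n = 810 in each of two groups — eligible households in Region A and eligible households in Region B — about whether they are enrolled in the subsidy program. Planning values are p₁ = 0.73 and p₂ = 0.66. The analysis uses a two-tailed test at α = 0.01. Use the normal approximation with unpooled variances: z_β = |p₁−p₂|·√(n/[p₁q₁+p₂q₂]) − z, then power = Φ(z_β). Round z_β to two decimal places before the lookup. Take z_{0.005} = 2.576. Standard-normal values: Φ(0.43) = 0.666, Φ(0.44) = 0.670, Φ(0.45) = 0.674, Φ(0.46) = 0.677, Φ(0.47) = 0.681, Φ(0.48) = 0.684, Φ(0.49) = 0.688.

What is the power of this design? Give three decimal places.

z_β = |p₁−p₂|·√(n/[p₁q₁+p₂q₂]) − z_{α/2}
    = 0.07 · √(810/0.4215) − 2.576
    = 0.07 · 43.8373 − 2.576
    = 3.0686 − 2.576 = 0.4926 → 0.49
Power = Φ(0.49) = 0.688.

Power ≈ 0.688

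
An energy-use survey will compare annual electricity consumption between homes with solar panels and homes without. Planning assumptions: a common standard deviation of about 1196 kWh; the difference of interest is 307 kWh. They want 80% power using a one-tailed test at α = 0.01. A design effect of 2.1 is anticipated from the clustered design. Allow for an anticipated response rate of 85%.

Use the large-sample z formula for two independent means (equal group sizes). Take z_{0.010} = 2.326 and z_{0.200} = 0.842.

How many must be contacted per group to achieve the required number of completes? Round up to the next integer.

n = (z_α + z_β)² · (σ₁² + σ₂²) / δ²
  = (2.326 + 0.842)² · (2·1196² = 2860832) / 307²
  = 10.0362 · 2860832 / 94249
  = 304.64
Design effect: 2.1 × 304.64 = 639.74.
Adjust for 85% response: 639.74 / 0.85 = 752.64.
Round up → n = 753 per group.

n = 753 per group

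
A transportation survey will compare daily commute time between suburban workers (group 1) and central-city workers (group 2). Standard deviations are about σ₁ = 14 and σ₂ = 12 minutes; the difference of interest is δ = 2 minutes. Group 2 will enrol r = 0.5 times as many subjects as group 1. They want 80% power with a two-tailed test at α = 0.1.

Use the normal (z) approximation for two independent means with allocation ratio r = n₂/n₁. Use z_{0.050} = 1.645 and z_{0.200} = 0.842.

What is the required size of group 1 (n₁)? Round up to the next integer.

n₁ = 749

n₁ = (z_{α/2} + z_β)² · (σ₁² + σ₂²/r) / δ²
   = (1.645 + 0.842)² · (14² + 12²/0.5) / 2²
   = 6.1852 · (196 + 288) / 4
   = 6.1852 · 484 / 4
   = 748.41
Round up → n₁ = 749; n₂ = r·n₁ = 0.5 × 749 = 375.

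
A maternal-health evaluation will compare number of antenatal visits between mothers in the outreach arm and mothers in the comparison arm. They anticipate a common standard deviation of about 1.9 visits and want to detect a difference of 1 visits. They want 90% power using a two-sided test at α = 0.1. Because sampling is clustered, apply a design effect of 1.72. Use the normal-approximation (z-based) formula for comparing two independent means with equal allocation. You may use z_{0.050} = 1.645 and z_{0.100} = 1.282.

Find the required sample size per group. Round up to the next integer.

n = (z_{α/2} + z_β)² · (σ₁² + σ₂²) / δ²
  = (1.645 + 1.282)² · (2·1.9² = 7.22) / 1²
  = 8.5673 · 7.22 / 1
  = 61.86
Design effect: 1.72 × 61.86 = 106.39.
Round up → n = 107 per group.

n = 107 per group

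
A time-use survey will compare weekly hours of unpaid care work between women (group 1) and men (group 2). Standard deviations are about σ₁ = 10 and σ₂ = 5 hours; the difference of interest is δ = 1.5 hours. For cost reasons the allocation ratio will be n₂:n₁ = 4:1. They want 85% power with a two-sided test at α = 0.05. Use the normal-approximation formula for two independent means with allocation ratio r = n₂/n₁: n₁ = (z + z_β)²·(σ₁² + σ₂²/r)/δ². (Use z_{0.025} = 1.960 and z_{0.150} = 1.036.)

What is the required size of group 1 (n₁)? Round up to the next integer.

n₁ = (z_{α/2} + z_β)² · (σ₁² + σ₂²/r) / δ²
   = (1.960 + 1.036)² · (10² + 5²/4) / 1.5²
   = 8.9760 · (100 + 6.25) / 2.25
   = 8.9760 · 106.25 / 2.25
   = 423.87
Round up → n₁ = 424; n₂ = r·n₁ = 4 × 424 = 1696.

n₁ = 424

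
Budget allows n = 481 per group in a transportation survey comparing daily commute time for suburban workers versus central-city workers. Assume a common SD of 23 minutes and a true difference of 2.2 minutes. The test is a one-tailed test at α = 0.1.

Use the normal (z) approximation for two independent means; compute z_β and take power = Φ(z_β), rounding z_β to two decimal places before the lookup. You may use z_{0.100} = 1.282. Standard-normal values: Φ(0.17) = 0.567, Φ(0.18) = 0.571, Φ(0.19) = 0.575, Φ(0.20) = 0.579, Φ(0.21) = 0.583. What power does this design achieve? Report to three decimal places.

Power ≈ 0.579

z_β = δ·√(n/(σ₁²+σ₂²)) − z_α
    = 2.2 · √(481/1058) − 1.282
    = 2.2 · 0.67426 − 1.282
    = 1.4834 − 1.282 = 0.2014 → 0.20
Power = Φ(0.20) = 0.579.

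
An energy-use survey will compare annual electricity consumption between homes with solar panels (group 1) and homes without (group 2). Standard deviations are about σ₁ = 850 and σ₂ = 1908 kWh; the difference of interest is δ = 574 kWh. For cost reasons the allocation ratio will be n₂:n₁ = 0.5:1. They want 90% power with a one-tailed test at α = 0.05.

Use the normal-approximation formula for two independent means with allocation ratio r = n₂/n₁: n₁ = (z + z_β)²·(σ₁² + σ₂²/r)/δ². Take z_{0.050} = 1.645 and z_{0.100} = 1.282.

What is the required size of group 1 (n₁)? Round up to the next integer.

n₁ = 209

n₁ = (z_α + z_β)² · (σ₁² + σ₂²/r) / δ²
   = (1.645 + 1.282)² · (850² + 1908²/0.5) / 574²
   = 8.5673 · (722500 + 7280928) / 329476
   = 8.5673 · 8003428 / 329476
   = 208.11
Round up → n₁ = 209; n₂ = r·n₁ = 0.5 × 209 = 105.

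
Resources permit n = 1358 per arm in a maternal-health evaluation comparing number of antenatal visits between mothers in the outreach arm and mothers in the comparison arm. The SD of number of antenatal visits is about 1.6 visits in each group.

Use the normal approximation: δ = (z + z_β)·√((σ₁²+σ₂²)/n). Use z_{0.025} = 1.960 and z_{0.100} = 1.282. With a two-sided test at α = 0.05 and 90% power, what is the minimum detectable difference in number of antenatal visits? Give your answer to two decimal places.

Minimum detectable difference ≈ 0.20 visits

δ = (z_{α/2} + z_β) · √((σ₁²+σ₂²)/n)
  = (1.960 + 1.282) · √(5.12/1358)
  = 3.242 · √0.00377
  = 3.242 · 0.0614
  = 0.1991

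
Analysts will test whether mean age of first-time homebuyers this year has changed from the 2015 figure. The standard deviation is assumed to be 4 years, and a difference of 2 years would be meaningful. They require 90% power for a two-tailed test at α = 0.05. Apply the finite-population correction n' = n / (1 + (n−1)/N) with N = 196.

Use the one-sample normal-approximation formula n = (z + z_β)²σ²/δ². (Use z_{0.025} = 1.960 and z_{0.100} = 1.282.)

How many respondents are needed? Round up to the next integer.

n = (z_{α/2} + z_β)² · σ² / δ²
  = (1.960 + 1.282)² · 4² / 2²
  = 10.5106 · 16 / 4
  = 42.04
Finite-population correction (N = 196): 42.04 / (1 + (42.04 − 1)/196) = 34.76.
Round up → n = 35.

n = 35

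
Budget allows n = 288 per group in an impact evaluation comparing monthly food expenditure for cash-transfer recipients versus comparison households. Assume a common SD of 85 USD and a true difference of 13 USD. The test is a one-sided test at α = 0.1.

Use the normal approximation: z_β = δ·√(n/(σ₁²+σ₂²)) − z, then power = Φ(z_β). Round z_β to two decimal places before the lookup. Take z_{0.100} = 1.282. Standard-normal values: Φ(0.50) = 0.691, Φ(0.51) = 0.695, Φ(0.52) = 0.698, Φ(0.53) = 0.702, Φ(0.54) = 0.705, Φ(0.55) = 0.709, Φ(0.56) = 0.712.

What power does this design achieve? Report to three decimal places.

z_β = δ·√(n/(σ₁²+σ₂²)) − z_α
    = 13 · √(288/14450) − 1.282
    = 13 · 0.14118 − 1.282
    = 1.8353 − 1.282 = 0.5533 → 0.55
Power = Φ(0.55) = 0.709.

Power ≈ 0.709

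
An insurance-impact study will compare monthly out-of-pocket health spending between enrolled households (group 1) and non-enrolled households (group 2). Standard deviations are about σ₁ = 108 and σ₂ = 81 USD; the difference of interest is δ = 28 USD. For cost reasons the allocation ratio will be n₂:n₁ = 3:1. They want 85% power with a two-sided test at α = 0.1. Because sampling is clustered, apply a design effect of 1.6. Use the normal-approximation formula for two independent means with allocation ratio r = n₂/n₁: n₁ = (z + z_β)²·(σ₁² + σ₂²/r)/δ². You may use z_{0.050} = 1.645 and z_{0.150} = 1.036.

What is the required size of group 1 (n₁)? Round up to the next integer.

n₁ = 204

n₁ = (z_{α/2} + z_β)² · (σ₁² + σ₂²/r) / δ²
   = (1.645 + 1.036)² · (108² + 81²/3) / 28²
   = 7.1878 · (11664 + 2187) / 784
   = 7.1878 · 13851 / 784
   = 126.99
Design effect: 1.6 × 126.99 = 203.18.
Round up → n₁ = 204; n₂ = r·n₁ = 3 × 204 = 612.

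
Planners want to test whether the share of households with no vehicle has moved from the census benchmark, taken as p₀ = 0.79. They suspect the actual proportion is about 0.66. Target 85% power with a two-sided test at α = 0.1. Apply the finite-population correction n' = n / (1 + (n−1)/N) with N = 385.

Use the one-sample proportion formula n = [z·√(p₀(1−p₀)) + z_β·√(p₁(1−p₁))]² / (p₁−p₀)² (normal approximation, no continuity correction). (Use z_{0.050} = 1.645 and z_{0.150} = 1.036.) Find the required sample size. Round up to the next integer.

n = 67

n = [z_{α/2}·√(p₀q₀) + z_β·√(p₁q₁)]² / (p₁ − p₀)²
  = [1.645·√(0.79·0.21) + 1.036·√(0.66·0.34)]² / (-0.13)²
  = [1.645·0.4073 + 1.036·0.4737]² / 0.0169
  = [1.1608]² / 0.0169
  = 79.73
Finite-population correction (N = 385): 79.73 / (1 + (79.73 − 1)/385) = 66.19.
Round up → n = 67.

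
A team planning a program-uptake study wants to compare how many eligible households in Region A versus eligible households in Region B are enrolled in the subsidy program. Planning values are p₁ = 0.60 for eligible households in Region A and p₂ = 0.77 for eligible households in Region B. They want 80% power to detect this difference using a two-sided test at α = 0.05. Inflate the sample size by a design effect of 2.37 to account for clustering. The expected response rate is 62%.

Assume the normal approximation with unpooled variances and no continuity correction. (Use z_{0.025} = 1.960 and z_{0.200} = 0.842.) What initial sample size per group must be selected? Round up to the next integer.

n = 434 per group

n = (z_{α/2} + z_β)² · [p₁(1−p₁) + p₂(1−p₂)] / (p₁ − p₂)²
  = (1.960 + 0.842)² · (0.60·0.40 + 0.77·0.23) / (-0.17)²
  = (2.802)² · (0.2400 + 0.1771) / 0.0289
  = 7.8512 · 0.4171 / 0.0289
  = 113.31
Design effect: 2.37 × 113.31 = 268.55.
Adjust for 62% response: 268.55 / 0.62 = 433.15.
Round up → n = 434 per group.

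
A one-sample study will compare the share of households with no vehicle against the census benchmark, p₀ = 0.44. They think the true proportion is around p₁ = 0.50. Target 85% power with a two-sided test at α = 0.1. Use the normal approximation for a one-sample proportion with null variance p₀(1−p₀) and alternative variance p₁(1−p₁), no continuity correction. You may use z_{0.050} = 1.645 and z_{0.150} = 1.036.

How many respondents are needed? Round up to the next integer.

n = [z_{α/2}·√(p₀q₀) + z_β·√(p₁q₁)]² / (p₁ − p₀)²
  = [1.645·√(0.44·0.56) + 1.036·√(0.50·0.50)]² / (0.06)²
  = [1.645·0.4964 + 1.036·0.5000]² / 0.0036
  = [1.3346]² / 0.0036
  = 494.73
Round up → n = 495.

n = 495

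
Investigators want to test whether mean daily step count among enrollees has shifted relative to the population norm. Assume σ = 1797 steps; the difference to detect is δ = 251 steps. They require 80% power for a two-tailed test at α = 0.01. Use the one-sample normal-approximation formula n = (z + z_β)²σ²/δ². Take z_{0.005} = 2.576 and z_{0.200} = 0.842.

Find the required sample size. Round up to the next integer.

n = (z_{α/2} + z_β)² · σ² / δ²
  = (2.576 + 0.842)² · 1797² / 251²
  = 11.6827 · 3229209 / 63001
  = 598.82
Round up → n = 599.

n = 599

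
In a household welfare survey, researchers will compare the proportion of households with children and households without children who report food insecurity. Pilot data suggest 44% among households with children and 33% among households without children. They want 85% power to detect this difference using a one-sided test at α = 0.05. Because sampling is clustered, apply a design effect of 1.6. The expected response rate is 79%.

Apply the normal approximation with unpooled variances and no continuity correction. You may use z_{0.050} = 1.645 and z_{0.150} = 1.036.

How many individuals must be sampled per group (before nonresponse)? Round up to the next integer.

n = 563 per group

n = (z_α + z_β)² · [p₁(1−p₁) + p₂(1−p₂)] / (p₁ − p₂)²
  = (1.645 + 1.036)² · (0.44·0.56 + 0.33·0.67) / (0.11)²
  = (2.681)² · (0.2464 + 0.2211) / 0.0121
  = 7.1878 · 0.4675 / 0.0121
  = 277.71
Design effect: 1.6 × 277.71 = 444.33.
Adjust for 79% response: 444.33 / 0.79 = 562.45.
Round up → n = 563 per group.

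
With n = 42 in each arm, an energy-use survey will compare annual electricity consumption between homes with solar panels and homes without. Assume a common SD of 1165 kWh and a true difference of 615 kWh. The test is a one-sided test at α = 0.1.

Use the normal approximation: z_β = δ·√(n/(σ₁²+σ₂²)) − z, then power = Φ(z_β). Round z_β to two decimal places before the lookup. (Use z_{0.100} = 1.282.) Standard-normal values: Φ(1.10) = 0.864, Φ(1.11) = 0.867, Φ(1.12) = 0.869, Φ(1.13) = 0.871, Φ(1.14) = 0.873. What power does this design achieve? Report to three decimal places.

z_β = δ·√(n/(σ₁²+σ₂²)) − z_α
    = 615 · √(42/2714450) − 1.282
    = 615 · 0.00393 − 1.282
    = 2.4191 − 1.282 = 1.1371 → 1.14
Power = Φ(1.14) = 0.873.

Power ≈ 0.873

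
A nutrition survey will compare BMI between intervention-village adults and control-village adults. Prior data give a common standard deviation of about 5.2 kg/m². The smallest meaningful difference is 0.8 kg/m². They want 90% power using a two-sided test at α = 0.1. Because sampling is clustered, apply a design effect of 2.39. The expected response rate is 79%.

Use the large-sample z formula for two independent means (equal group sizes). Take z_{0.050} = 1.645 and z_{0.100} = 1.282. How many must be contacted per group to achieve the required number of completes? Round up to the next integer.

n = (z_{α/2} + z_β)² · (σ₁² + σ₂²) / δ²
  = (1.645 + 1.282)² · (2·5.2² = 54.08) / 0.8²
  = 8.5673 · 54.08 / 0.64
  = 723.94
Design effect: 2.39 × 723.94 = 1730.21.
Adjust for 79% response: 1730.21 / 0.79 = 2190.15.
Round up → n = 2191 per group.

n = 2191 per group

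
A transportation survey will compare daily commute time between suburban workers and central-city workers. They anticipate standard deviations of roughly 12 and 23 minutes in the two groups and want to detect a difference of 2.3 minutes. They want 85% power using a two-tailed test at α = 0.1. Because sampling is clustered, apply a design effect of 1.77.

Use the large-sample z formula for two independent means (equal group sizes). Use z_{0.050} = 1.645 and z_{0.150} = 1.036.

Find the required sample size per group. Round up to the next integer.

n = (z_{α/2} + z_β)² · (σ₁² + σ₂²) / δ²
  = (1.645 + 1.036)² · (12² + 23² = 673) / 2.3²
  = 7.1878 · 673 / 5.29
  = 914.44
Design effect: 1.77 × 914.44 = 1618.55.
Round up → n = 1619 per group.

n = 1619 per group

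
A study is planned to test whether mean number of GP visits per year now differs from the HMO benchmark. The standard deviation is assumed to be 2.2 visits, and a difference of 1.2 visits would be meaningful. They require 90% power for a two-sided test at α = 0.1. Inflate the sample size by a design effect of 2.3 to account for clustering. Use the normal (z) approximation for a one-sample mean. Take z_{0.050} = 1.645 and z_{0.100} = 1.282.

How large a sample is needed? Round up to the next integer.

n = 67

n = (z_{α/2} + z_β)² · σ² / δ²
  = (1.645 + 1.282)² · 2.2² / 1.2²
  = 8.5673 · 4.84 / 1.44
  = 28.80
Design effect: 2.3 × 28.80 = 66.23.
Round up → n = 67.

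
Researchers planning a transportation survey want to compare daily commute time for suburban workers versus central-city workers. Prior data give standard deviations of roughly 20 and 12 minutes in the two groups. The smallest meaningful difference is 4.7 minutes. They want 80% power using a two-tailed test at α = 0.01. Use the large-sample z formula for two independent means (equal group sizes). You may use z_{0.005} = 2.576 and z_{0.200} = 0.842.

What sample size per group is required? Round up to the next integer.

n = (z_{α/2} + z_β)² · (σ₁² + σ₂²) / δ²
  = (2.576 + 0.842)² · (20² + 12² = 544) / 4.7²
  = 11.6827 · 544 / 22.09
  = 287.70
Round up → n = 288 per group.

n = 288 per group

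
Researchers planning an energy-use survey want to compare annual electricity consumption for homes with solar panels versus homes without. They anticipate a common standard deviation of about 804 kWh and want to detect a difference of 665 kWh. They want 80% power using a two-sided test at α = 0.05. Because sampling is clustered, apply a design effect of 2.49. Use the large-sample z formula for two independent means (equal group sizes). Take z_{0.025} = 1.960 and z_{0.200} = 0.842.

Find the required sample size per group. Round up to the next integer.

n = 58 per group

n = (z_{α/2} + z_β)² · (σ₁² + σ₂²) / δ²
  = (1.960 + 0.842)² · (2·804² = 1292832) / 665²
  = 7.8512 · 1292832 / 442225
  = 22.95
Design effect: 2.49 × 22.95 = 57.15.
Round up → n = 58 per group.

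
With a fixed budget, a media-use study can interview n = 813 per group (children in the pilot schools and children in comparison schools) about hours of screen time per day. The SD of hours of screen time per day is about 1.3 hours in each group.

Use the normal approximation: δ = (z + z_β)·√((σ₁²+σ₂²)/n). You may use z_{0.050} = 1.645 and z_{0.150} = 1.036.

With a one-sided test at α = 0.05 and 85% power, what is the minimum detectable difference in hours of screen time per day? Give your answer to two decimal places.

Minimum detectable difference ≈ 0.17 hours

δ = (z_α + z_β) · √((σ₁²+σ₂²)/n)
  = (1.645 + 1.036) · √(3.38/813)
  = 2.681 · √0.00416
  = 2.681 · 0.0645
  = 0.1729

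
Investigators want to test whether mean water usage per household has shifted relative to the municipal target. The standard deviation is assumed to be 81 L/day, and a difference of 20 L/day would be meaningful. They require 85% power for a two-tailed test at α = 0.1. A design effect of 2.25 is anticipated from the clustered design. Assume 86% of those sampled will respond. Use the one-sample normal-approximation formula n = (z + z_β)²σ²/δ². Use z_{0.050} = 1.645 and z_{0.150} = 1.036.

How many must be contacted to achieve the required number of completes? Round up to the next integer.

n = (z_{α/2} + z_β)² · σ² / δ²
  = (1.645 + 1.036)² · 81² / 20²
  = 7.1878 · 6561 / 400
  = 117.90
Design effect: 2.25 × 117.90 = 265.27.
Adjust for 86% response: 265.27 / 0.86 = 308.45.
Round up → n = 309.

n = 309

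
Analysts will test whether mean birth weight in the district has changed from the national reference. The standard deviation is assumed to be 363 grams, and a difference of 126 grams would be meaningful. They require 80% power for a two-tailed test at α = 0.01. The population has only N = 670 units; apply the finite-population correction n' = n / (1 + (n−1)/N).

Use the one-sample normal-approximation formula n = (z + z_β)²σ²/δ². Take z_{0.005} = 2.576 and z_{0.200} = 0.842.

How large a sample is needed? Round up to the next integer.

n = (z_{α/2} + z_β)² · σ² / δ²
  = (2.576 + 0.842)² · 363² / 126²
  = 11.6827 · 131769 / 15876
  = 96.97
Finite-population correction (N = 670): 96.97 / (1 + (96.97 − 1)/670) = 84.82.
Round up → n = 85.

n = 85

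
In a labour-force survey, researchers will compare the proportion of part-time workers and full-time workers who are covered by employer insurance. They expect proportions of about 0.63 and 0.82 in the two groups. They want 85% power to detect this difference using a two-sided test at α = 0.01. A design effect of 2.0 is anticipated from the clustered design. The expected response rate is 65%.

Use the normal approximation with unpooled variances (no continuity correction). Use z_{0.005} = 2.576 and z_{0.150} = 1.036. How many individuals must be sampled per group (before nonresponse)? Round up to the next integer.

n = 424 per group

n = (z_{α/2} + z_β)² · [p₁(1−p₁) + p₂(1−p₂)] / (p₁ − p₂)²
  = (2.576 + 1.036)² · (0.63·0.37 + 0.82·0.18) / (-0.19)²
  = (3.612)² · (0.2331 + 0.1476) / 0.0361
  = 13.0465 · 0.3807 / 0.0361
  = 137.59
Design effect: 2.0 × 137.59 = 275.17.
Adjust for 65% response: 275.17 / 0.65 = 423.34.
Round up → n = 424 per group.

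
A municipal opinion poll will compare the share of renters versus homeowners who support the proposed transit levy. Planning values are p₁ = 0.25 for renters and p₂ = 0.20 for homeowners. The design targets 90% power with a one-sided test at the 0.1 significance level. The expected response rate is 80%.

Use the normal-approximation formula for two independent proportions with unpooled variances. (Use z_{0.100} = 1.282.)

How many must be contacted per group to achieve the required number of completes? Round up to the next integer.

n = (z_α + z_β)² · [p₁(1−p₁) + p₂(1−p₂)] / (p₁ − p₂)²
  = (1.282 + 1.282)² · (0.25·0.75 + 0.20·0.80) / (0.05)²
  = (2.564)² · (0.1875 + 0.1600) / 0.0025
  = 6.5741 · 0.3475 / 0.0025
  = 913.80
Adjust for 80% response: 913.80 / 0.80 = 1142.25.
Round up → n = 1143 per group.

n = 1143 per group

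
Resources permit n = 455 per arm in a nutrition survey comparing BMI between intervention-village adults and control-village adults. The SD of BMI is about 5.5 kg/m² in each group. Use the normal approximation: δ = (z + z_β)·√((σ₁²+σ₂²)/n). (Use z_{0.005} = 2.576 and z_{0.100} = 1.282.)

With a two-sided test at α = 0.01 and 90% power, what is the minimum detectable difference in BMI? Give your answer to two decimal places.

Minimum detectable difference ≈ 1.41 kg/m²

δ = (z_{α/2} + z_β) · √((σ₁²+σ₂²)/n)
  = (2.576 + 1.282) · √(60.5/455)
  = 3.858 · √0.13297
  = 3.858 · 0.3646
  = 1.4068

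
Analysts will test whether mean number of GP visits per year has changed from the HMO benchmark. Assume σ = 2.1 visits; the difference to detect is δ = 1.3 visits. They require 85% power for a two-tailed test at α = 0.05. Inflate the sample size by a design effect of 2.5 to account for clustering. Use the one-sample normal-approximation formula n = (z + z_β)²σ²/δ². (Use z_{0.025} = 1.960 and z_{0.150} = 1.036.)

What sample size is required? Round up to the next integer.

n = (z_{α/2} + z_β)² · σ² / δ²
  = (1.960 + 1.036)² · 2.1² / 1.3²
  = 8.9760 · 4.41 / 1.69
  = 23.42
Design effect: 2.5 × 23.42 = 58.56.
Round up → n = 59.

n = 59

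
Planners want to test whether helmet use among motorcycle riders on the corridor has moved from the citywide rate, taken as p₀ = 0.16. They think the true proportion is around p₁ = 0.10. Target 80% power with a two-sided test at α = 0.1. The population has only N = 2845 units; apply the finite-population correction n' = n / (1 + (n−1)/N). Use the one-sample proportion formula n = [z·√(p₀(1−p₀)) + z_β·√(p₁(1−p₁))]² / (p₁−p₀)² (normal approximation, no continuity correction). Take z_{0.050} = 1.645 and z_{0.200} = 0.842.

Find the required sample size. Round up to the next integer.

n = 190

n = [z_{α/2}·√(p₀q₀) + z_β·√(p₁q₁)]² / (p₁ − p₀)²
  = [1.645·√(0.16·0.84) + 0.842·√(0.10·0.90)]² / (-0.06)²
  = [1.645·0.3666 + 0.842·0.3000]² / 0.0036
  = [0.8557]² / 0.0036
  = 203.38
Finite-population correction (N = 2845): 203.38 / (1 + (203.38 − 1)/2845) = 189.87.
Round up → n = 190.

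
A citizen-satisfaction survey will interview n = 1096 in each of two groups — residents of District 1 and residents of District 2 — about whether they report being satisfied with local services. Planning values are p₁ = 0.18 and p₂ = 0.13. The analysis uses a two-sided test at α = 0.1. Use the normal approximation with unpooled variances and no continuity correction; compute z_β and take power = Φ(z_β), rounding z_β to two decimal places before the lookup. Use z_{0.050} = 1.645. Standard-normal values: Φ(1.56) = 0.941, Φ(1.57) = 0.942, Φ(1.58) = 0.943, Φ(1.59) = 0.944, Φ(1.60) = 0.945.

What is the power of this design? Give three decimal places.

z_β = |p₁−p₂|·√(n/[p₁q₁+p₂q₂]) − z_{α/2}
    = 0.05 · √(1096/0.2607) − 1.645
    = 0.05 · 64.8388 − 1.645
    = 3.2419 − 1.645 = 1.5969 → 1.60
Power = Φ(1.60) = 0.945.

Power ≈ 0.945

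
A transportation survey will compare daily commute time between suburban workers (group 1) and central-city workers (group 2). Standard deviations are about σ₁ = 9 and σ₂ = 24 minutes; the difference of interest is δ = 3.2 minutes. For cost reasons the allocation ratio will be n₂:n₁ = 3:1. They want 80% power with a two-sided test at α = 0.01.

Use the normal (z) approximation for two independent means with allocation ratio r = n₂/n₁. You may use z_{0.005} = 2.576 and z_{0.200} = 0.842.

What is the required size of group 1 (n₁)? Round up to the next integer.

n₁ = (z_{α/2} + z_β)² · (σ₁² + σ₂²/r) / δ²
   = (2.576 + 0.842)² · (9² + 24²/3) / 3.2²
   = 11.6827 · (81 + 192) / 10.24
   = 11.6827 · 273 / 10.24
   = 311.46
Round up → n₁ = 312; n₂ = r·n₁ = 3 × 312 = 936.

n₁ = 312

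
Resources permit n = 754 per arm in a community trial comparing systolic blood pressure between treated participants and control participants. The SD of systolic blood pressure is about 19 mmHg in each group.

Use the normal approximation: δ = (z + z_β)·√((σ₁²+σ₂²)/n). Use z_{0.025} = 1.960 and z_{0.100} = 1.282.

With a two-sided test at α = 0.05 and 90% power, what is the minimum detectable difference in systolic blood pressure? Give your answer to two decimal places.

δ = (z_{α/2} + z_β) · √((σ₁²+σ₂²)/n)
  = (1.960 + 1.282) · √(722/754)
  = 3.242 · √0.95756
  = 3.242 · 0.9785
  = 3.1725

Minimum detectable difference ≈ 3.17 mmHg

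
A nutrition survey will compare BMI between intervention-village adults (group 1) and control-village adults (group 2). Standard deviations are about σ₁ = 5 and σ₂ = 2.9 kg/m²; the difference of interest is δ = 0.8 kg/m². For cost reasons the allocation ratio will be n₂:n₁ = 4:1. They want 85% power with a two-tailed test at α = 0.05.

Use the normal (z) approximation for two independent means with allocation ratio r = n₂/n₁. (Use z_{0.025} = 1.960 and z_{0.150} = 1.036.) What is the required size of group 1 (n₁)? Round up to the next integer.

n₁ = (z_{α/2} + z_β)² · (σ₁² + σ₂²/r) / δ²
   = (1.960 + 1.036)² · (5² + 2.9²/4) / 0.8²
   = 8.9760 · (25 + 2.1025) / 0.64
   = 8.9760 · 27.1025 / 0.64
   = 380.11
Round up → n₁ = 381; n₂ = r·n₁ = 4 × 381 = 1524.

n₁ = 381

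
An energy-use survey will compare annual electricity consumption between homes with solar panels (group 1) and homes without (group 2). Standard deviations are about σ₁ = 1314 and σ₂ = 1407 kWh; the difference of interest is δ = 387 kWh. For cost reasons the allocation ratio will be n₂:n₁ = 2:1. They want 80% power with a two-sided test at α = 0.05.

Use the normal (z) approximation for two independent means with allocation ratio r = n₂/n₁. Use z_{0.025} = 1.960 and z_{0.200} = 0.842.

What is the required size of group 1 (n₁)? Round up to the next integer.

n₁ = (z_{α/2} + z_β)² · (σ₁² + σ₂²/r) / δ²
   = (1.960 + 0.842)² · (1314² + 1407²/2) / 387²
   = 7.8512 · (1726596 + 989824.5) / 149769
   = 7.8512 · 2716420.5 / 149769
   = 142.40
Round up → n₁ = 143; n₂ = r·n₁ = 2 × 143 = 286.

n₁ = 143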